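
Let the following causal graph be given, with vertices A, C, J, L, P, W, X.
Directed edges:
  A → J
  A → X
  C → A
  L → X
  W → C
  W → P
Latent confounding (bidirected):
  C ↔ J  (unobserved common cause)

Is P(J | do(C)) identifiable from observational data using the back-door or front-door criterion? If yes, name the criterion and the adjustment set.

P(J|do(C)): frontdoor, adjust for {A}.

desc(C)\{C}={A,J,X}; candidates ⊆ {L,P,W}.
C↔J: latent back-door arc(s) into C.
size 0: {}; under {} C still reaches {J,P,W} ∋ J.
size 1: {L}, {P}, {W}; under {L} C still reaches {J,P,W} ∋ J.
size 2: {L,P}, {L,W}, {P,W}; under {L,P} C still reaches {J,W} ∋ J.
C↔J cannot be blocked by any observed set — no back-door set.
{A}: (i) intercepts every directed C→J path; (ii) no back-door C→{A}; (iii) {C} blocks every back-door {A}→J. Front-door holds.
P(J|do(C)) = Σ_{A} P(A|C) Σ_{C'} P(J|A,C')P(C').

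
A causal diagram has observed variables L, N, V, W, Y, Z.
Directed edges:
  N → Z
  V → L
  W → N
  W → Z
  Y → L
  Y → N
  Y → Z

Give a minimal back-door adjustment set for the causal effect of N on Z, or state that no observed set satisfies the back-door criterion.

N→Z: minimal back-door set {W, Y}.

desc(N)\{N}={Z}; candidates ⊆ {L,V,W,Y}.
size 0: {}; under {} N still reaches {L,W,Y,Z} ∋ Z.
size 1: {L}, {V}, {W} …(+1); under {L} N still reaches {V,W,Y,Z} ∋ Z.
{W,Y}: N⊥Z given {W,Y} in G with N→· removed — back-door holds.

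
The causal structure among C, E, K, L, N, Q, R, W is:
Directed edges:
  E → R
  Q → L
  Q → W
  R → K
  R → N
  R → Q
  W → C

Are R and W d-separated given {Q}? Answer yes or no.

Bayes-Ball from R | {Q} reaches {E,K,N}.
W ∉ reach(R|{Q}) ⇒ R ⊥ W | {Q}.

Yes — R ⊥ W | {Q}.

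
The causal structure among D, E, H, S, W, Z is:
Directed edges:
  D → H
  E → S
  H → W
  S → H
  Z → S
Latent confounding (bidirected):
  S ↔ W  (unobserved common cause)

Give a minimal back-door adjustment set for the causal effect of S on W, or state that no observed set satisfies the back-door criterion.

desc(S)\{S}={H,W}; candidates ⊆ {D,E,Z}.
S↔W: latent back-door arc(s) into S.
size 0: {}; under {} S still reaches {E,W,Z} ∋ W.
size 1: {D}, {E}, {Z}; under {D} S still reaches {E,W,Z} ∋ W.
size 2: {D,E}, {D,Z}, {E,Z}; under {D,E} S still reaches {W,Z} ∋ W.
S↔W cannot be blocked by any observed set — no back-door set.

S→W: no observed back-door set.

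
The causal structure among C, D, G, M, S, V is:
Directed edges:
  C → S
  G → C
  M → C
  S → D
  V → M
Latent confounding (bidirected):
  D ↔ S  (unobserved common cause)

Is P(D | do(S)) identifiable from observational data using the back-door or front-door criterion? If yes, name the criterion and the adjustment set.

desc(S)\{S}={D}; candidates ⊆ {C,G,M,V}.
S↔D: latent back-door arc(s) into S.
size 0: {}; under {} S still reaches {C,D,G,M,V} ∋ D.
size 1: {C}, {G}, {M} …(+1); under {C} S still reaches {D} ∋ D.
size 2: {C,G}, {C,M}, {C,V} …(+3); under {C,G} S still reaches {D} ∋ D.
S↔D cannot be blocked by any observed set — no back-door set.
No mediator lies on a directed S→…→D path.
Neither criterion identifies P(D|do(S)) in this graph.

P(D|do(S)): not identifiable (no BD/FD set).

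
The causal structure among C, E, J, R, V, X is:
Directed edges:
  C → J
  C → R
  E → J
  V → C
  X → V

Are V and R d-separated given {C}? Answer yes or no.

Yes — V ⊥ R | {C}.

Bayes-Ball from V | {C} reaches {X}.
R ∉ reach(V|{C}) ⇒ V ⊥ R | {C}.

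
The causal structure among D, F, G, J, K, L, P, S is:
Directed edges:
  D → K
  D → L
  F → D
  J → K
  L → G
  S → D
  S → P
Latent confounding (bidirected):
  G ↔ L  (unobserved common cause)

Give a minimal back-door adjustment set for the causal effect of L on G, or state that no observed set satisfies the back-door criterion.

desc(L)\{L}={G}; candidates ⊆ {D,F,J,K,P,S}.
L↔G: latent back-door arc(s) into L.
size 0: {}; under {} L still reaches {D,F,G,K,P,S} ∋ G.
size 1: {D}, {F}, {J} …(+3); under {D} L still reaches {G} ∋ G.
size 2: {D,F}, {D,J}, {D,K} …(+12); under {D,F} L still reaches {G} ∋ G.
L↔G cannot be blocked by any observed set — no back-door set.

L→G: no observed back-door set.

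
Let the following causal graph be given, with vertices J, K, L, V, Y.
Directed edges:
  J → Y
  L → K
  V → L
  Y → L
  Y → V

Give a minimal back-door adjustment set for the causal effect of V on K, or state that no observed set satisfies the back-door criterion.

desc(V)\{V}={K,L}; candidates ⊆ {J,Y}.
size 0: {}; under {} V still reaches {J,K,L,Y} ∋ K.
{Y}: V⊥K given {Y} in G with V→· removed — back-door holds.

V→K: minimal back-door set {Y}.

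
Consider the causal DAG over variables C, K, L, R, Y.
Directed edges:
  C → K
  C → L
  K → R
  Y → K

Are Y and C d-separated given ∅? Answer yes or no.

Bayes-Ball from Y | ∅ reaches {K,R}.
C ∉ reach(Y|∅) ⇒ Y ⊥ C | ∅.

Yes — Y ⊥ C | ∅.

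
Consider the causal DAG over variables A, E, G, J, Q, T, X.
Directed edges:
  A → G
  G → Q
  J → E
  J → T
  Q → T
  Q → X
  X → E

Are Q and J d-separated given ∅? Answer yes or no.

Bayes-Ball from Q | ∅ reaches {A,E,G,T,X}.
J ∉ reach(Q|∅) ⇒ Q ⊥ J | ∅.

Yes — Q ⊥ J | ∅.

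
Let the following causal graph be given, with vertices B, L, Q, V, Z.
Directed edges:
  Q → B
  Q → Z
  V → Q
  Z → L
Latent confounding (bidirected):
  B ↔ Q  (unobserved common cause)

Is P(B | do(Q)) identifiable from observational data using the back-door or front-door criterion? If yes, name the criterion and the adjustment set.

P(B|do(Q)): not identifiable (no BD/FD set).

desc(Q)\{Q}={B,L,Z}; candidates ⊆ {V}.
Q↔B: latent back-door arc(s) into Q.
size 0: {}; under {} Q still reaches {B,V} ∋ B.
size 1: {V}; under {V} Q still reaches {B} ∋ B.
Q↔B cannot be blocked by any observed set — no back-door set.
No mediator lies on a directed Q→…→B path.
Neither criterion identifies P(B|do(Q)) in this graph.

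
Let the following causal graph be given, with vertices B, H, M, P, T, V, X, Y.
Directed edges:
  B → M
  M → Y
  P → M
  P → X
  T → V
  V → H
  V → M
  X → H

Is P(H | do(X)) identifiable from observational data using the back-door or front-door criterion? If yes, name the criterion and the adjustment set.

P(H|do(X)): backdoor, adjust for ∅.

desc(X)\{X}={H}; candidates ⊆ {B,M,P,T,V,Y}.
∅: X⊥H given ∅ in G with X→· removed — back-door holds.
P(H|do(X)) = P(H|X) — no adjustment needed.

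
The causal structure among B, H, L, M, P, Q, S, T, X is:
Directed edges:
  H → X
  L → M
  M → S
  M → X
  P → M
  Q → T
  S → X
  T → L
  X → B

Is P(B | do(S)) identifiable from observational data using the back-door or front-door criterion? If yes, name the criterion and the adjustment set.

P(B|do(S)): backdoor, adjust for {M}.

desc(S)\{S}={B,X}; candidates ⊆ {H,L,M,P,Q,T}.
size 0: {}; under {} S still reaches {B,L,M,P,Q,T,X} ∋ B.
{M}: S⊥B given {M} in G with S→· removed — back-door holds.
P(B|do(S)) = Σ_{M} P(B|S,M)·P(M).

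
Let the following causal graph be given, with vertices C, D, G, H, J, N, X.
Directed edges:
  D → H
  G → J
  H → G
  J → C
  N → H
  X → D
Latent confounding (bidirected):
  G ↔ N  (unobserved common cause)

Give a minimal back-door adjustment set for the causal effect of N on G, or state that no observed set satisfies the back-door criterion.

desc(N)\{N}={C,G,H,J}; candidates ⊆ {D,X}.
N↔G: latent back-door arc(s) into N.
size 0: {}; under {} N still reaches {C,G,J} ∋ G.
size 1: {D}, {X}; under {D} N still reaches {C,G,J} ∋ G.
size 2: {D,X}; under {D,X} N still reaches {C,G,J} ∋ G.
N↔G cannot be blocked by any observed set — no back-door set.

N→G: no observed back-door set.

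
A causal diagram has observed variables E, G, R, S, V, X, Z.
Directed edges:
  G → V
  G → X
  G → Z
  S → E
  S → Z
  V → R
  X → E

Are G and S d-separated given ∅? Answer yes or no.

Yes — G ⊥ S | ∅.

Bayes-Ball from G | ∅ reaches {E,R,V,X,Z}.
S ∉ reach(G|∅) ⇒ G ⊥ S | ∅.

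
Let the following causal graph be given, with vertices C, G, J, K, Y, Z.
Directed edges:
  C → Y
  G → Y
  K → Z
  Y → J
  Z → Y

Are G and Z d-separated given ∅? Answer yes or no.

Yes — G ⊥ Z | ∅.

Bayes-Ball from G | ∅ reaches {J,Y}.
Z ∉ reach(G|∅) ⇒ G ⊥ Z | ∅.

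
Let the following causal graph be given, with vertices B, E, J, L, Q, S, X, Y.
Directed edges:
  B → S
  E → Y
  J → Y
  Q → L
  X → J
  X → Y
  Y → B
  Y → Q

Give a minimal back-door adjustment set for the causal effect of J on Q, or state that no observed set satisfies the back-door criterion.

desc(J)\{J}={B,L,Q,S,Y}; candidates ⊆ {E,X}.
size 0: {}; under {} J still reaches {B,L,Q,S,X,Y} ∋ Q.
{X}: J⊥Q given {X} in G with J→· removed — back-door holds.

J→Q: minimal back-door set {X}.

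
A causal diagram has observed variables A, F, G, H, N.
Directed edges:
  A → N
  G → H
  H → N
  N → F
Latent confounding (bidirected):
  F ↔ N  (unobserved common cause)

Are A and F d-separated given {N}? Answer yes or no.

Bayes-Ball from A | {N} reaches {F,G,H}.
F ∈ reach(A|{N}) ⇒ A ⊥̸ F | {N}.

No — A and F are d-connected given {N}.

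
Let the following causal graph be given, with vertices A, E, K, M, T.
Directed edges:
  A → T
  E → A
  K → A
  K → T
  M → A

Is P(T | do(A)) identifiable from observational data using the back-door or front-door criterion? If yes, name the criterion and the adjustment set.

desc(A)\{A}={T}; candidates ⊆ {E,K,M}.
size 0: {}; under {} A still reaches {E,K,M,T} ∋ T.
{K}: A⊥T given {K} in G with A→· removed — back-door holds.
P(T|do(A)) = Σ_{K} P(T|A,K)·P(K).

P(T|do(A)): backdoor, adjust for {K}.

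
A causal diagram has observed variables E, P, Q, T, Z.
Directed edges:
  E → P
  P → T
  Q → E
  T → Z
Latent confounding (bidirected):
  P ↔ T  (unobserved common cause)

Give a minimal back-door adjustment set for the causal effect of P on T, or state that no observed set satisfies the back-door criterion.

P→T: no observed back-door set.

desc(P)\{P}={T,Z}; candidates ⊆ {E,Q}.
P↔T: latent back-door arc(s) into P.
size 0: {}; under {} P still reaches {E,Q,T,Z} ∋ T.
size 1: {E}, {Q}; under {E} P still reaches {T,Z} ∋ T.
size 2: {E,Q}; under {E,Q} P still reaches {T,Z} ∋ T.
P↔T cannot be blocked by any observed set — no back-door set.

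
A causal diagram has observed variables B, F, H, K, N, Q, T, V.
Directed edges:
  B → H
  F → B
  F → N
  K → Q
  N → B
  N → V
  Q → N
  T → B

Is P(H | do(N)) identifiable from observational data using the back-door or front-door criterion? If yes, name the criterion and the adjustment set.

desc(N)\{N}={B,H,V}; candidates ⊆ {F,K,Q,T}.
size 0: {}; under {} N still reaches {B,F,H,K,Q} ∋ H.
{F}: N⊥H given {F} in G with N→· removed — back-door holds.
P(H|do(N)) = Σ_{F} P(H|N,F)·P(F).

P(H|do(N)): backdoor, adjust for {F}.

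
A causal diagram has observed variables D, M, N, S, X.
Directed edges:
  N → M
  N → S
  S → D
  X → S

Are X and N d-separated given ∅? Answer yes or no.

Yes — X ⊥ N | ∅.

Bayes-Ball from X | ∅ reaches {D,S}.
N ∉ reach(X|∅) ⇒ X ⊥ N | ∅.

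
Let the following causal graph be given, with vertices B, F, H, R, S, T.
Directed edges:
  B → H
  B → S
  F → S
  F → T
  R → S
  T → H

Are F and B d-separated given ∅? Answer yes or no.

Yes — F ⊥ B | ∅.

Bayes-Ball from F | ∅ reaches {H,S,T}.
B ∉ reach(F|∅) ⇒ F ⊥ B | ∅.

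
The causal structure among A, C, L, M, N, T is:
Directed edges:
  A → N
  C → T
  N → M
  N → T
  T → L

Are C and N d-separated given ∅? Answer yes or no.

Bayes-Ball from C | ∅ reaches {L,T}.
N ∉ reach(C|∅) ⇒ C ⊥ N | ∅.

Yes — C ⊥ N | ∅.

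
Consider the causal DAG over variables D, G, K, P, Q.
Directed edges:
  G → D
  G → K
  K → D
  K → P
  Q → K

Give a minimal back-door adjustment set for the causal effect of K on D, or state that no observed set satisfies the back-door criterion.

desc(K)\{K}={D,P}; candidates ⊆ {G,Q}.
size 0: {}; under {} K still reaches {D,G,Q} ∋ D.
{G}: K⊥D given {G} in G with K→· removed — back-door holds.

K→D: minimal back-door set {G}.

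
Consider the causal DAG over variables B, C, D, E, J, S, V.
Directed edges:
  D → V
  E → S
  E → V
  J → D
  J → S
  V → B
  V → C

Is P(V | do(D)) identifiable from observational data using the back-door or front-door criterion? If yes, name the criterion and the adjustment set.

P(V|do(D)): backdoor, adjust for ∅.

desc(D)\{D}={B,C,V}; candidates ⊆ {E,J,S}.
∅: D⊥V given ∅ in G with D→· removed — back-door holds.
P(V|do(D)) = P(V|D) — no adjustment needed.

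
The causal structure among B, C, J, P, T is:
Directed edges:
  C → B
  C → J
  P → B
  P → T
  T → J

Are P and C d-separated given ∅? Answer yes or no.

Yes — P ⊥ C | ∅.

Bayes-Ball from P | ∅ reaches {B,J,T}.
C ∉ reach(P|∅) ⇒ P ⊥ C | ∅.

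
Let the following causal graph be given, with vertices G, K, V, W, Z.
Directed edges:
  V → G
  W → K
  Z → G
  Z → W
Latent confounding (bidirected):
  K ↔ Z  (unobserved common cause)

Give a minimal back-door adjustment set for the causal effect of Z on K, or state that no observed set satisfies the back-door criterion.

desc(Z)\{Z}={G,K,W}; candidates ⊆ {V}.
Z↔K: latent back-door arc(s) into Z.
size 0: {}; under {} Z still reaches {K} ∋ K.
size 1: {V}; under {V} Z still reaches {K} ∋ K.
Z↔K cannot be blocked by any observed set — no back-door set.

Z→K: no observed back-door set.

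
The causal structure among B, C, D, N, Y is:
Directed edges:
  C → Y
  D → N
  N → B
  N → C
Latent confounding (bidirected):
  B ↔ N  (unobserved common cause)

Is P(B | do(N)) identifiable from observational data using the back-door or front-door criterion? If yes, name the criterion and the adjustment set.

P(B|do(N)): not identifiable (no BD/FD set).

desc(N)\{N}={B,C,Y}; candidates ⊆ {D}.
N↔B: latent back-door arc(s) into N.
size 0: {}; under {} N still reaches {B,D} ∋ B.
size 1: {D}; under {D} N still reaches {B} ∋ B.
N↔B cannot be blocked by any observed set — no back-door set.
No mediator lies on a directed N→…→B path.
Neither criterion identifies P(B|do(N)) in this graph.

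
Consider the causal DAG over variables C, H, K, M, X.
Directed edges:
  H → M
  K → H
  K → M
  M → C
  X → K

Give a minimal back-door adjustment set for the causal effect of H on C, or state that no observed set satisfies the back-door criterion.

desc(H)\{H}={C,M}; candidates ⊆ {K,X}.
size 0: {}; under {} H still reaches {C,K,M,X} ∋ C.
{K}: H⊥C given {K} in G with H→· removed — back-door holds.

H→C: minimal back-door set {K}.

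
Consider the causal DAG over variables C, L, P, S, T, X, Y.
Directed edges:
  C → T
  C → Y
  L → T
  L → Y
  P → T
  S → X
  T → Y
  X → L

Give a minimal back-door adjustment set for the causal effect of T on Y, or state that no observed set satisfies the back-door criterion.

T→Y: minimal back-door set {C, L}.

desc(T)\{T}={Y}; candidates ⊆ {C,L,P,S,X}.
size 0: {}; under {} T still reaches {C,L,P,S,X,Y} ∋ Y.
size 1: {C}, {L}, {P} …(+2); under {C} T still reaches {L,P,S,X,Y} ∋ Y.
{C,L}: T⊥Y given {C,L} in G with T→· removed — back-door holds.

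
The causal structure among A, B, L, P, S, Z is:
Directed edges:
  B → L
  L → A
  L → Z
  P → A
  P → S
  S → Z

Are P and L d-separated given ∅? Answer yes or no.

Yes — P ⊥ L | ∅.

Bayes-Ball from P | ∅ reaches {A,S,Z}.
L ∉ reach(P|∅) ⇒ P ⊥ L | ∅.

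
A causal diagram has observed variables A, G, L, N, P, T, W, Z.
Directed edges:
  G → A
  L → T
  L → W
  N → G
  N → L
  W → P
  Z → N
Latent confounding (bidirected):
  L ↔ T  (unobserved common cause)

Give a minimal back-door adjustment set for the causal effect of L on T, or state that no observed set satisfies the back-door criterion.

desc(L)\{L}={P,T,W}; candidates ⊆ {A,G,N,Z}.
L↔T: latent back-door arc(s) into L.
size 0: {}; under {} L still reaches {A,G,N,T,Z} ∋ T.
size 1: {A}, {G}, {N} …(+1); under {A} L still reaches {G,N,T,Z} ∋ T.
size 2: {A,G}, {A,N}, {A,Z} …(+3); under {A,G} L still reaches {N,T,Z} ∋ T.
L↔T cannot be blocked by any observed set — no back-door set.

L→T: no observed back-door set.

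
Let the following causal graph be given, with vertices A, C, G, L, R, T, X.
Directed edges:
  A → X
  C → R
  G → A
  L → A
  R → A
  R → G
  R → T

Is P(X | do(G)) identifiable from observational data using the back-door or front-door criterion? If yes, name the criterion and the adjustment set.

P(X|do(G)): backdoor, adjust for {R}.

desc(G)\{G}={A,X}; candidates ⊆ {C,L,R,T}.
size 0: {}; under {} G still reaches {A,C,R,T,X} ∋ X.
{R}: G⊥X given {R} in G with G→· removed — back-door holds.
P(X|do(G)) = Σ_{R} P(X|G,R)·P(R).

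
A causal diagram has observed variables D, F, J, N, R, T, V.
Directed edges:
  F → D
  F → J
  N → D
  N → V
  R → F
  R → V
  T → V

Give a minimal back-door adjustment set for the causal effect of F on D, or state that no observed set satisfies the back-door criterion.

F→D: minimal back-door set ∅.

desc(F)\{F}={D,J}; candidates ⊆ {N,R,T,V}.
∅: F⊥D given ∅ in G with F→· removed — back-door holds.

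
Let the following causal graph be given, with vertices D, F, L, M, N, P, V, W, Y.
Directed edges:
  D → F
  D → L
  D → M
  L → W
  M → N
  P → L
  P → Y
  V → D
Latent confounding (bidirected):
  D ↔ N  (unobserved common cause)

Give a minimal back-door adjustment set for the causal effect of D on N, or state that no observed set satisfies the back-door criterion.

desc(D)\{D}={F,L,M,N,W}; candidates ⊆ {P,V,Y}.
D↔N: latent back-door arc(s) into D.
size 0: {}; under {} D still reaches {N,V} ∋ N.
size 1: {P}, {V}, {Y}; under {P} D still reaches {N,V} ∋ N.
size 2: {P,V}, {P,Y}, {V,Y}; under {P,V} D still reaches {N} ∋ N.
D↔N cannot be blocked by any observed set — no back-door set.

D→N: no observed back-door set.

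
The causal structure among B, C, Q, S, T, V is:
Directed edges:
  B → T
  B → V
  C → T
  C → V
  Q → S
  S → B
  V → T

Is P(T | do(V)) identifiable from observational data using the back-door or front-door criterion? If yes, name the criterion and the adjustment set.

P(T|do(V)): backdoor, adjust for {B, C}.

desc(V)\{V}={T}; candidates ⊆ {B,C,Q,S}.
size 0: {}; under {} V still reaches {B,C,Q,S,T} ∋ T.
size 1: {B}, {C}, {Q} …(+1); under {B} V still reaches {C,T} ∋ T.
{B,C}: V⊥T given {B,C} in G with V→· removed — back-door holds.
P(T|do(V)) = Σ_{B,C} P(T|V,B,C)·P(B,C).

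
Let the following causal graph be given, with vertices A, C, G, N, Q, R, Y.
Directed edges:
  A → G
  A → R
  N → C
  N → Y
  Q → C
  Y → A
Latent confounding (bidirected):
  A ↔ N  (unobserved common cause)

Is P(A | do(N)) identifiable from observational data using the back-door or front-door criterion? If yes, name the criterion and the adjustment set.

P(A|do(N)): frontdoor, adjust for {Y}.

desc(N)\{N}={A,C,G,R,Y}; candidates ⊆ {Q}.
N↔A: latent back-door arc(s) into N.
size 0: {}; under {} N still reaches {A,G,R} ∋ A.
size 1: {Q}; under {Q} N still reaches {A,G,R} ∋ A.
N↔A cannot be blocked by any observed set — no back-door set.
{Y}: (i) intercepts every directed N→A path; (ii) no back-door N→{Y}; (iii) {N} blocks every back-door {Y}→A. Front-door holds.
P(A|do(N)) = Σ_{Y} P(Y|N) Σ_{N'} P(A|Y,N')P(N').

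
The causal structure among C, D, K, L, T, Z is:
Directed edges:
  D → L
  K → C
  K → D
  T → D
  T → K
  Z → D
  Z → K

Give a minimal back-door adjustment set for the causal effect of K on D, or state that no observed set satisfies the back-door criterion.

desc(K)\{K}={C,D,L}; candidates ⊆ {T,Z}.
size 0: {}; under {} K still reaches {D,L,T,Z} ∋ D.
size 1: {T}, {Z}; under {T} K still reaches {D,L,Z} ∋ D.
{T,Z}: K⊥D given {T,Z} in G with K→· removed — back-door holds.

K→D: minimal back-door set {T, Z}.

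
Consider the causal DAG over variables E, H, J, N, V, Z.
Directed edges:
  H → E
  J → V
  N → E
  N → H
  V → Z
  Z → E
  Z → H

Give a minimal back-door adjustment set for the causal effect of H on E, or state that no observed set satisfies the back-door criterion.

desc(H)\{H}={E}; candidates ⊆ {J,N,V,Z}.
size 0: {}; under {} H still reaches {E,J,N,V,Z} ∋ E.
size 1: {J}, {N}, {V} …(+1); under {J} H still reaches {E,N,V,Z} ∋ E.
{N,Z}: H⊥E given {N,Z} in G with H→· removed — back-door holds.

H→E: minimal back-door set {N, Z}.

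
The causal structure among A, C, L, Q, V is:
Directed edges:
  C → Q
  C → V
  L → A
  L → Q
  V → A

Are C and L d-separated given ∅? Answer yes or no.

Bayes-Ball from C | ∅ reaches {A,Q,V}.
L ∉ reach(C|∅) ⇒ C ⊥ L | ∅.

Yes — C ⊥ L | ∅.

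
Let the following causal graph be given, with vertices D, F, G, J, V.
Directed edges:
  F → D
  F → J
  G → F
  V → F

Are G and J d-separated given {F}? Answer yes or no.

Bayes-Ball from G | {F} reaches {V}.
J ∉ reach(G|{F}) ⇒ G ⊥ J | {F}.

Yes — G ⊥ J | {F}.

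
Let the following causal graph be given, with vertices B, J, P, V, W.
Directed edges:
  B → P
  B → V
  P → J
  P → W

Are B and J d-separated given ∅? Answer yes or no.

No — B and J are d-connected given ∅.

Bayes-Ball from B | ∅ reaches {J,P,V,W}.
J ∈ reach(B|∅) ⇒ B ⊥̸ J | ∅.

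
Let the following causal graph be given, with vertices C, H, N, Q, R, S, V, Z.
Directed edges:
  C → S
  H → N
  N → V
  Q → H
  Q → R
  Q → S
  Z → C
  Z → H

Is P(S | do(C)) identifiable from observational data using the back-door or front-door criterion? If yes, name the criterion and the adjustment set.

desc(C)\{C}={S}; candidates ⊆ {H,N,Q,R,V,Z}.
∅: C⊥S given ∅ in G with C→· removed — back-door holds.
P(S|do(C)) = P(S|C) — no adjustment needed.

P(S|do(C)): backdoor, adjust for ∅.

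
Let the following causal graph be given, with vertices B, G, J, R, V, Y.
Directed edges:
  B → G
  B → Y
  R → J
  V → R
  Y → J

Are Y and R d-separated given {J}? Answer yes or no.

Bayes-Ball from Y | {J} reaches {B,G,R,V}.
R ∈ reach(Y|{J}) ⇒ Y ⊥̸ R | {J}.

No — Y and R are d-connected given {J}.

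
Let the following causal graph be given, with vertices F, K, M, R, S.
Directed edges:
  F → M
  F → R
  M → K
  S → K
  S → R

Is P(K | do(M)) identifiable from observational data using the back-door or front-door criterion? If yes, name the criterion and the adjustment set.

P(K|do(M)): backdoor, adjust for ∅.

desc(M)\{M}={K}; candidates ⊆ {F,R,S}.
∅: M⊥K given ∅ in G with M→· removed — back-door holds.
P(K|do(M)) = P(K|M) — no adjustment needed.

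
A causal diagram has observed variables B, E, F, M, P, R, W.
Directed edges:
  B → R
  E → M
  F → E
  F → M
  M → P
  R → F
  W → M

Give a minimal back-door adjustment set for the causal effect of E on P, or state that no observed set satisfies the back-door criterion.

desc(E)\{E}={M,P}; candidates ⊆ {B,F,R,W}.
size 0: {}; under {} E still reaches {B,F,M,P,R} ∋ P.
{F}: E⊥P given {F} in G with E→· removed — back-door holds.

E→P: minimal back-door set {F}.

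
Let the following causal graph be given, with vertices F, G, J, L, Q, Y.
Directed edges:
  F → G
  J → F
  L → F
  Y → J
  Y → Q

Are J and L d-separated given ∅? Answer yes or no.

Bayes-Ball from J | ∅ reaches {F,G,Q,Y}.
L ∉ reach(J|∅) ⇒ J ⊥ L | ∅.

Yes — J ⊥ L | ∅.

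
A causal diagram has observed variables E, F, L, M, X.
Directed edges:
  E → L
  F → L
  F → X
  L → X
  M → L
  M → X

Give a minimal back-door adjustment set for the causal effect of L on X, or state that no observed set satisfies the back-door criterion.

L→X: minimal back-door set {F, M}.

desc(L)\{L}={X}; candidates ⊆ {E,F,M}.
size 0: {}; under {} L still reaches {E,F,M,X} ∋ X.
size 1: {E}, {F}, {M}; under {E} L still reaches {F,M,X} ∋ X.
{F,M}: L⊥X given {F,M} in G with L→· removed — back-door holds.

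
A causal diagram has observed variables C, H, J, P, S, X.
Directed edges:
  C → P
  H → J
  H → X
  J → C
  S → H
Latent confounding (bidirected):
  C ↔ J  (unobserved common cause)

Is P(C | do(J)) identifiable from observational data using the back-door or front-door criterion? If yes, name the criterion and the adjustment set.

desc(J)\{J}={C,P}; candidates ⊆ {H,S,X}.
J↔C: latent back-door arc(s) into J.
size 0: {}; under {} J still reaches {C,H,P,S,X} ∋ C.
size 1: {H}, {S}, {X}; under {H} J still reaches {C,P} ∋ C.
size 2: {H,S}, {H,X}, {S,X}; under {H,S} J still reaches {C,P} ∋ C.
J↔C cannot be blocked by any observed set — no back-door set.
No mediator lies on a directed J→…→C path.
Neither criterion identifies P(C|do(J)) in this graph.

P(C|do(J)): not identifiable (no BD/FD set).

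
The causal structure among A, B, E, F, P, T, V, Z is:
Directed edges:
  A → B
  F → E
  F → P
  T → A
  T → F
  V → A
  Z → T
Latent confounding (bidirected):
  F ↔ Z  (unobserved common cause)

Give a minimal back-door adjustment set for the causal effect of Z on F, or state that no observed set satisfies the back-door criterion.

desc(Z)\{Z}={A,B,E,F,P,T}; candidates ⊆ {V}.
Z↔F: latent back-door arc(s) into Z.
size 0: {}; under {} Z still reaches {E,F,P} ∋ F.
size 1: {V}; under {V} Z still reaches {E,F,P} ∋ F.
Z↔F cannot be blocked by any observed set — no back-door set.

Z→F: no observed back-door set.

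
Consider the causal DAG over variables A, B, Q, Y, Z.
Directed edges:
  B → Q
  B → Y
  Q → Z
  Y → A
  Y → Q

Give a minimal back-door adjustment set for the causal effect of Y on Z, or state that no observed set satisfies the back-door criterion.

Y→Z: minimal back-door set {B}.

desc(Y)\{Y}={A,Q,Z}; candidates ⊆ {B}.
size 0: {}; under {} Y still reaches {B,Q,Z} ∋ Z.
{B}: Y⊥Z given {B} in G with Y→· removed — back-door holds.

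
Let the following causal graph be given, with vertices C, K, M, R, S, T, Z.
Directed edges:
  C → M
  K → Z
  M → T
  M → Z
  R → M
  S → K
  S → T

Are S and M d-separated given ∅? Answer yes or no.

Yes — S ⊥ M | ∅.

Bayes-Ball from S | ∅ reaches {K,T,Z}.
M ∉ reach(S|∅) ⇒ S ⊥ M | ∅.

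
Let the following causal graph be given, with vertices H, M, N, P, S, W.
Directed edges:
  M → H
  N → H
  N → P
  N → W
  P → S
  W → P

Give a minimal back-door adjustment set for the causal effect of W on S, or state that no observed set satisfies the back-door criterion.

W→S: minimal back-door set {N}.

desc(W)\{W}={P,S}; candidates ⊆ {H,M,N}.
size 0: {}; under {} W still reaches {H,N,P,S} ∋ S.
{N}: W⊥S given {N} in G with W→· removed — back-door holds.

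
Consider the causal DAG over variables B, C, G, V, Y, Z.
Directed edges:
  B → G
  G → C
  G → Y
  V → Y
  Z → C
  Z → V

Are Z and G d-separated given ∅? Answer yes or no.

Yes — Z ⊥ G | ∅.

Bayes-Ball from Z | ∅ reaches {C,V,Y}.
G ∉ reach(Z|∅) ⇒ Z ⊥ G | ∅.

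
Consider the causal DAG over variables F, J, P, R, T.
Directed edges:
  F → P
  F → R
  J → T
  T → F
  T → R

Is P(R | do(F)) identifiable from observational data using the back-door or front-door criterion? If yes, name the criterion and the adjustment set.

desc(F)\{F}={P,R}; candidates ⊆ {J,T}.
size 0: {}; under {} F still reaches {J,R,T} ∋ R.
{T}: F⊥R given {T} in G with F→· removed — back-door holds.
P(R|do(F)) = Σ_{T} P(R|F,T)·P(T).

P(R|do(F)): backdoor, adjust for {T}.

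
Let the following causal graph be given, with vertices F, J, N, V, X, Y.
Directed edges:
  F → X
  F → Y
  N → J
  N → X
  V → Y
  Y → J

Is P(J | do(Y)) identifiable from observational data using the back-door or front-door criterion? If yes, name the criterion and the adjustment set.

P(J|do(Y)): backdoor, adjust for ∅.

desc(Y)\{Y}={J}; candidates ⊆ {F,N,V,X}.
∅: Y⊥J given ∅ in G with Y→· removed — back-door holds.
P(J|do(Y)) = P(J|Y) — no adjustment needed.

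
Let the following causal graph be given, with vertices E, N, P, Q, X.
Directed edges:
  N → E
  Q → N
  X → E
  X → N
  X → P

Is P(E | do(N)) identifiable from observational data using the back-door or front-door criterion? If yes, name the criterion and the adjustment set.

desc(N)\{N}={E}; candidates ⊆ {P,Q,X}.
size 0: {}; under {} N still reaches {E,P,Q,X} ∋ E.
{X}: N⊥E given {X} in G with N→· removed — back-door holds.
P(E|do(N)) = Σ_{X} P(E|N,X)·P(X).

P(E|do(N)): backdoor, adjust for {X}.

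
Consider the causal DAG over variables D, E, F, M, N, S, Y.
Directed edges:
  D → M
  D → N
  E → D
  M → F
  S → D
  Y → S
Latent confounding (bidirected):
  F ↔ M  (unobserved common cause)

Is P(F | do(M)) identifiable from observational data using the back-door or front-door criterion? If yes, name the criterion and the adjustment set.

P(F|do(M)): not identifiable (no BD/FD set).

desc(M)\{M}={F}; candidates ⊆ {D,E,N,S,Y}.
M↔F: latent back-door arc(s) into M.
size 0: {}; under {} M still reaches {D,E,F,N,S,Y} ∋ F.
size 1: {D}, {E}, {N} …(+2); under {D} M still reaches {F} ∋ F.
size 2: {D,E}, {D,N}, {D,S} …(+7); under {D,E} M still reaches {F} ∋ F.
M↔F cannot be blocked by any observed set — no back-door set.
No mediator lies on a directed M→…→F path.
Neither criterion identifies P(F|do(M)) in this graph.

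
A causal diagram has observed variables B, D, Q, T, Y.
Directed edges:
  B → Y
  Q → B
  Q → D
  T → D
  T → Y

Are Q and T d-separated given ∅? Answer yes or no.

Bayes-Ball from Q | ∅ reaches {B,D,Y}.
T ∉ reach(Q|∅) ⇒ Q ⊥ T | ∅.

Yes — Q ⊥ T | ∅.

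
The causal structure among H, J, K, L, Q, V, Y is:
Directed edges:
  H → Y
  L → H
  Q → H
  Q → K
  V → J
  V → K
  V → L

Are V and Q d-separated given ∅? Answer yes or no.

Bayes-Ball from V | ∅ reaches {H,J,K,L,Y}.
Q ∉ reach(V|∅) ⇒ V ⊥ Q | ∅.

Yes — V ⊥ Q | ∅.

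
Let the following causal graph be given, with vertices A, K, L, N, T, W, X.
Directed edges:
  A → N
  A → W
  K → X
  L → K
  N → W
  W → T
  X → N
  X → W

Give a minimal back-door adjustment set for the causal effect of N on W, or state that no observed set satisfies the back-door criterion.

desc(N)\{N}={T,W}; candidates ⊆ {A,K,L,X}.
size 0: {}; under {} N still reaches {A,K,L,T,W,X} ∋ W.
size 1: {A}, {K}, {L} …(+1); under {A} N still reaches {K,L,T,W,X} ∋ W.
{A,X}: N⊥W given {A,X} in G with N→· removed — back-door holds.

N→W: minimal back-door set {A, X}.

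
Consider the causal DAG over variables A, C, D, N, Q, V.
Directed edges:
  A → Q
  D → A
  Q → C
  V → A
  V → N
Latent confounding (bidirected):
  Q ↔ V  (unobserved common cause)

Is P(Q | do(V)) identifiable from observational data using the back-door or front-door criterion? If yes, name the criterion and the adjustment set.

desc(V)\{V}={A,C,N,Q}; candidates ⊆ {D}.
V↔Q: latent back-door arc(s) into V.
size 0: {}; under {} V still reaches {C,Q} ∋ Q.
size 1: {D}; under {D} V still reaches {C,Q} ∋ Q.
V↔Q cannot be blocked by any observed set — no back-door set.
{A}: (i) intercepts every directed V→Q path; (ii) no back-door V→{A}; (iii) {V} blocks every back-door {A}→Q. Front-door holds.
P(Q|do(V)) = Σ_{A} P(A|V) Σ_{V'} P(Q|A,V')P(V').

P(Q|do(V)): frontdoor, adjust for {A}.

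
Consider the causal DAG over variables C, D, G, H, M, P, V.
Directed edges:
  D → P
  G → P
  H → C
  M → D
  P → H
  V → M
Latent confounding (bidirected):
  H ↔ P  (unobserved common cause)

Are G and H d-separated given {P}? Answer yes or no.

Bayes-Ball from G | {P} reaches {C,D,H,M,V}.
H ∈ reach(G|{P}) ⇒ G ⊥̸ H | {P}.

No — G and H are d-connected given {P}.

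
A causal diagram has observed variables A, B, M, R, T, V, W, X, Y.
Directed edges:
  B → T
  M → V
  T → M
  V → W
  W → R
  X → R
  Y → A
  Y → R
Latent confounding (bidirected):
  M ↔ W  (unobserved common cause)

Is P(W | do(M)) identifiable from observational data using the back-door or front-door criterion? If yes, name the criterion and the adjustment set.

desc(M)\{M}={R,V,W}; candidates ⊆ {A,B,T,X,Y}.
M↔W: latent back-door arc(s) into M.
size 0: {}; under {} M still reaches {B,R,T,W} ∋ W.
size 1: {A}, {B}, {T} …(+2); under {A} M still reaches {B,R,T,W} ∋ W.
size 2: {A,B}, {A,T}, {A,X} …(+7); under {A,B} M still reaches {R,T,W} ∋ W.
M↔W cannot be blocked by any observed set — no back-door set.
{V}: (i) intercepts every directed M→W path; (ii) no back-door M→{V}; (iii) {M} blocks every back-door {V}→W. Front-door holds.
P(W|do(M)) = Σ_{V} P(V|M) Σ_{M'} P(W|V,M')P(M').

P(W|do(M)): frontdoor, adjust for {V}.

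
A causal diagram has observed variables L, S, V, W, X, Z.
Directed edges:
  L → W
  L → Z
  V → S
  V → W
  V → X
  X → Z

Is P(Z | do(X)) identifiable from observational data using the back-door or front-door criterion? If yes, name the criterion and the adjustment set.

desc(X)\{X}={Z}; candidates ⊆ {L,S,V,W}.
∅: X⊥Z given ∅ in G with X→· removed — back-door holds.
P(Z|do(X)) = P(Z|X) — no adjustment needed.

P(Z|do(X)): backdoor, adjust for ∅.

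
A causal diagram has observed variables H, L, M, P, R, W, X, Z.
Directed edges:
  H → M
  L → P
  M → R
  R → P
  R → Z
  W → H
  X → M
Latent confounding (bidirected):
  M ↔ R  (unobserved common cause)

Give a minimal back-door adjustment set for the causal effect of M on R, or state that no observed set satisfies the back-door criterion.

M→R: no observed back-door set.

desc(M)\{M}={P,R,Z}; candidates ⊆ {H,L,W,X}.
M↔R: latent back-door arc(s) into M.
size 0: {}; under {} M still reaches {H,P,R,W,X,Z} ∋ R.
size 1: {H}, {L}, {W} …(+1); under {H} M still reaches {P,R,X,Z} ∋ R.
size 2: {H,L}, {H,W}, {H,X} …(+3); under {H,L} M still reaches {P,R,X,Z} ∋ R.
M↔R cannot be blocked by any observed set — no back-door set.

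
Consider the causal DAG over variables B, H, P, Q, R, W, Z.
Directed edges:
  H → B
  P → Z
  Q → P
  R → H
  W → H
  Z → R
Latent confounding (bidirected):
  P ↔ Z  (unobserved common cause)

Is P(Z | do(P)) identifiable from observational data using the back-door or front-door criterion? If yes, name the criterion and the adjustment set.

desc(P)\{P}={B,H,R,Z}; candidates ⊆ {Q,W}.
P↔Z: latent back-door arc(s) into P.
size 0: {}; under {} P still reaches {B,H,Q,R,Z} ∋ Z.
size 1: {Q}, {W}; under {Q} P still reaches {B,H,R,Z} ∋ Z.
size 2: {Q,W}; under {Q,W} P still reaches {B,H,R,Z} ∋ Z.
P↔Z cannot be blocked by any observed set — no back-door set.
No mediator lies on a directed P→…→Z path.
Neither criterion identifies P(Z|do(P)) in this graph.

P(Z|do(P)): not identifiable (no BD/FD set).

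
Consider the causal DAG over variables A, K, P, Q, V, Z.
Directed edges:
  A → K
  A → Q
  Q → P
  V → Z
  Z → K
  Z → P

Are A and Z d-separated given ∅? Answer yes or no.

Yes — A ⊥ Z | ∅.

Bayes-Ball from A | ∅ reaches {K,P,Q}.
Z ∉ reach(A|∅) ⇒ A ⊥ Z | ∅.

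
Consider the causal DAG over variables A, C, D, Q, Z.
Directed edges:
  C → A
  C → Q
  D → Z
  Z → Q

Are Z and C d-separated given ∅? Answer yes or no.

Yes — Z ⊥ C | ∅.

Bayes-Ball from Z | ∅ reaches {D,Q}.
C ∉ reach(Z|∅) ⇒ Z ⊥ C | ∅.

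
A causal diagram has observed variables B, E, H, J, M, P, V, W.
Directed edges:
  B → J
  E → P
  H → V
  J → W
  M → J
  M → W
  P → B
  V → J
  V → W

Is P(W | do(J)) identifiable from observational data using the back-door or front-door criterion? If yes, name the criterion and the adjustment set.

desc(J)\{J}={W}; candidates ⊆ {B,E,H,M,P,V}.
size 0: {}; under {} J still reaches {B,E,H,M,P,V,W} ∋ W.
size 1: {B}, {E}, {H} …(+3); under {B} J still reaches {H,M,V,W} ∋ W.
{M,V}: J⊥W given {M,V} in G with J→· removed — back-door holds.
P(W|do(J)) = Σ_{M,V} P(W|J,M,V)·P(M,V).

P(W|do(J)): backdoor, adjust for {M, V}.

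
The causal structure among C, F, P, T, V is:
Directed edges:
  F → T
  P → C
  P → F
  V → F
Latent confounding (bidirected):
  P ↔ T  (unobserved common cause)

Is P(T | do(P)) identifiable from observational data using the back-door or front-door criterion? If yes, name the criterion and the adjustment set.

desc(P)\{P}={C,F,T}; candidates ⊆ {V}.
P↔T: latent back-door arc(s) into P.
size 0: {}; under {} P still reaches {T} ∋ T.
size 1: {V}; under {V} P still reaches {T} ∋ T.
P↔T cannot be blocked by any observed set — no back-door set.
{F}: (i) intercepts every directed P→T path; (ii) no back-door P→{F}; (iii) {P} blocks every back-door {F}→T. Front-door holds.
P(T|do(P)) = Σ_{F} P(F|P) Σ_{P'} P(T|F,P')P(P').

P(T|do(P)): frontdoor, adjust for {F}.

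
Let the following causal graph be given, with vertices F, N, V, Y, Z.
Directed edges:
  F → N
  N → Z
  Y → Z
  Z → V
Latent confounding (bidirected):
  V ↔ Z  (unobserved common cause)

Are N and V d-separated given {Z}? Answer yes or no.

Bayes-Ball from N | {Z} reaches {F,V,Y}.
V ∈ reach(N|{Z}) ⇒ N ⊥̸ V | {Z}.

No — N and V are d-connected given {Z}.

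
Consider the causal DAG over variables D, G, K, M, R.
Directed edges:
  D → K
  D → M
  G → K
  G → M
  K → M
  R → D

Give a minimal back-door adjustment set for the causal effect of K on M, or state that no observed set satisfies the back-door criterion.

K→M: minimal back-door set {D, G}.

desc(K)\{K}={M}; candidates ⊆ {D,G,R}.
size 0: {}; under {} K still reaches {D,G,M,R} ∋ M.
size 1: {D}, {G}, {R}; under {D} K still reaches {G,M} ∋ M.
{D,G}: K⊥M given {D,G} in G with K→· removed — back-door holds.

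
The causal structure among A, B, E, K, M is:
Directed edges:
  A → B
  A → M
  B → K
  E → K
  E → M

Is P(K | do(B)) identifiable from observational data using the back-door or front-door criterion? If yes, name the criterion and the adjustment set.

P(K|do(B)): backdoor, adjust for ∅.

desc(B)\{B}={K}; candidates ⊆ {A,E,M}.
∅: B⊥K given ∅ in G with B→· removed — back-door holds.
P(K|do(B)) = P(K|B) — no adjustment needed.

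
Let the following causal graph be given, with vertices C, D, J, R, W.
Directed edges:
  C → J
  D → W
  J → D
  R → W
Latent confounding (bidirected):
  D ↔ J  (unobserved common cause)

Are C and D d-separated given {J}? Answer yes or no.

Bayes-Ball from C | {J} reaches {D,W}.
D ∈ reach(C|{J}) ⇒ C ⊥̸ D | {J}.

No — C and D are d-connected given {J}.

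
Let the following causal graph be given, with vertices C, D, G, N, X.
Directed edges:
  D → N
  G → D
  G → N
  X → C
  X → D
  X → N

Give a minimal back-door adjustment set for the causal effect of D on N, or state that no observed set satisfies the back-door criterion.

desc(D)\{D}={N}; candidates ⊆ {C,G,X}.
size 0: {}; under {} D still reaches {C,G,N,X} ∋ N.
size 1: {C}, {G}, {X}; under {C} D still reaches {G,N,X} ∋ N.
{G,X}: D⊥N given {G,X} in G with D→· removed — back-door holds.

D→N: minimal back-door set {G, X}.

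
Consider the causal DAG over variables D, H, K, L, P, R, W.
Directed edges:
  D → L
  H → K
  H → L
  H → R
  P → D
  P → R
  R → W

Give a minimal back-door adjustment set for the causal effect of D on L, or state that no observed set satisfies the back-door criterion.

D→L: minimal back-door set ∅.

desc(D)\{D}={L}; candidates ⊆ {H,K,P,R,W}.
∅: D⊥L given ∅ in G with D→· removed — back-door holds.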